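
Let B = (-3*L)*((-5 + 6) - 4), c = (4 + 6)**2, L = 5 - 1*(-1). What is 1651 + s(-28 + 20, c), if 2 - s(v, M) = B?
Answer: 1599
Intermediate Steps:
L = 6 (L = 5 + 1 = 6)
c = 100 (c = 10**2 = 100)
B = 54 (B = (-3*6)*((-5 + 6) - 4) = -18*(1 - 4) = -18*(-3) = 54)
s(v, M) = -52 (s(v, M) = 2 - 1*54 = 2 - 54 = -52)
1651 + s(-28 + 20, c) = 1651 - 52 = 1599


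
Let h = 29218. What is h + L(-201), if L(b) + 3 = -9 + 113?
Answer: 29319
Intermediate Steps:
L(b) = 101 (L(b) = -3 + (-9 + 113) = -3 + 104 = 101)
h + L(-201) = 29218 + 101 = 29319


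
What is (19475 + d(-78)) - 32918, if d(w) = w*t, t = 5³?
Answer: -23193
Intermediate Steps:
t = 125
d(w) = 125*w (d(w) = w*125 = 125*w)
(19475 + d(-78)) - 32918 = (19475 + 125*(-78)) - 32918 = (19475 - 9750) - 32918 = 9725 - 32918 = -23193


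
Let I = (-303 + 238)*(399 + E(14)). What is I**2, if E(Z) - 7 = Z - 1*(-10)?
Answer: 781202500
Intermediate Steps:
E(Z) = 17 + Z (E(Z) = 7 + (Z - 1*(-10)) = 7 + (Z + 10) = 7 + (10 + Z) = 17 + Z)
I = -27950 (I = (-303 + 238)*(399 + (17 + 14)) = -65*(399 + 31) = -65*430 = -27950)
I**2 = (-27950)**2 = 781202500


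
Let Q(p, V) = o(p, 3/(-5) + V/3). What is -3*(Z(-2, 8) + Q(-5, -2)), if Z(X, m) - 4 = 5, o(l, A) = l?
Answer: -12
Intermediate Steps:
Q(p, V) = p
Z(X, m) = 9 (Z(X, m) = 4 + 5 = 9)
-3*(Z(-2, 8) + Q(-5, -2)) = -3*(9 - 5) = -3*4 = -12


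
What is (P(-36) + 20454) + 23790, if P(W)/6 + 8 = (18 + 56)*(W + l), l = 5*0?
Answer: 28212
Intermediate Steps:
l = 0
P(W) = -48 + 444*W (P(W) = -48 + 6*((18 + 56)*(W + 0)) = -48 + 6*(74*W) = -48 + 444*W)
(P(-36) + 20454) + 23790 = ((-48 + 444*(-36)) + 20454) + 23790 = ((-48 - 15984) + 20454) + 23790 = (-16032 + 20454) + 23790 = 4422 + 23790 = 28212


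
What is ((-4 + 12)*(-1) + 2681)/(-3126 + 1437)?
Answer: -891/563 ≈ -1.5826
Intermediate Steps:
((-4 + 12)*(-1) + 2681)/(-3126 + 1437) = (8*(-1) + 2681)/(-1689) = (-8 + 2681)*(-1/1689) = 2673*(-1/1689) = -891/563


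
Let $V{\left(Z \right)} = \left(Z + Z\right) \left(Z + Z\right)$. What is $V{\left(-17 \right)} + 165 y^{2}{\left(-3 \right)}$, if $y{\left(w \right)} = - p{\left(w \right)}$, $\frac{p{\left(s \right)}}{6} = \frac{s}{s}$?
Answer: $7096$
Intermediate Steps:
$V{\left(Z \right)} = 4 Z^{2}$ ($V{\left(Z \right)} = 2 Z 2 Z = 4 Z^{2}$)
$p{\left(s \right)} = 6$ ($p{\left(s \right)} = 6 \frac{s}{s} = 6 \cdot 1 = 6$)
$y{\left(w \right)} = -6$ ($y{\left(w \right)} = \left(-1\right) 6 = -6$)
$V{\left(-17 \right)} + 165 y^{2}{\left(-3 \right)} = 4 \left(-17\right)^{2} + 165 \left(-6\right)^{2} = 4 \cdot 289 + 165 \cdot 36 = 1156 + 5940 = 7096$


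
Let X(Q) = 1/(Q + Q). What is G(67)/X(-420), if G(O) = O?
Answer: -56280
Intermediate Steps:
X(Q) = 1/(2*Q)
G(67)/X(-420) = 67/(((½)/(-420))) = 67/(((½)*(-1/420))) = 67/(-1/840) = 67*(-840) = -56280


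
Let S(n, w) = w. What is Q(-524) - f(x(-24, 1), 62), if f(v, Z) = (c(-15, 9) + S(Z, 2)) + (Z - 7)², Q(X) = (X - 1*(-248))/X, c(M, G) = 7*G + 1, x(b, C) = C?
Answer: -404852/131 ≈ -3090.5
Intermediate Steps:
c(M, G) = 1 + 7*G
Q(X) = (248 + X)/X (Q(X) = (X + 248)/X = (248 + X)/X)
f(v, Z) = 66 + (-7 + Z)² (f(v, Z) = ((1 + 7*9) + 2) + (Z - 7)² = ((1 + 63) + 2) + (-7 + Z)² = (64 + 2) + (-7 + Z)² = 66 + (-7 + Z)²)
Q(-524) - f(x(-24, 1), 62) = (248 - 524)/(-524) - (66 + (-7 + 62)²) = -1/524*(-276) - (66 + 55²) = 69/131 - (66 + 3025) = 69/131 - 1*3091 = 69/131 - 3091 = -404852/131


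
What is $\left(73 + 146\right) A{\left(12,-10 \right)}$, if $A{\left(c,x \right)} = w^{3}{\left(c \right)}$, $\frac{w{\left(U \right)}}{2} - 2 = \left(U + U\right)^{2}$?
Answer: $338312167104$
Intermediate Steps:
$w{\left(U \right)} = 4 + 8 U^{2}$ ($w{\left(U \right)} = 4 + 2 \left(U + U\right)^{2} = 4 + 2 \left(2 U\right)^{2} = 4 + 2 \cdot 4 U^{2} = 4 + 8 U^{2}$)
$A{\left(c,x \right)} = \left(4 + 8 c^{2}\right)^{3}$
$\left(73 + 146\right) A{\left(12,-10 \right)} = \left(73 + 146\right) 64 \left(1 + 2 \cdot 12^{2}\right)^{3} = 219 \cdot 64 \left(1 + 2 \cdot 144\right)^{3} = 219 \cdot 64 \left(1 + 288\right)^{3} = 219 \cdot 64 \cdot 289^{3} = 219 \cdot 64 \cdot 24137569 = 219 \cdot 1544804416 = 338312167104$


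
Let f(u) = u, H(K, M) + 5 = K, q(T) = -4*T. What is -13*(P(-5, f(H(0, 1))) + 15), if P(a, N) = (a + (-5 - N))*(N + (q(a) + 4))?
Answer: 1040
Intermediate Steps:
H(K, M) = -5 + K
P(a, N) = (-5 + a - N)*(4 + N - 4*a) (P(a, N) = (a + (-5 - N))*(N + (-4*a + 4)) = (-5 + a - N)*(N + (4 - 4*a)) = (-5 + a - N)*(4 + N - 4*a))
-13*(P(-5, f(H(0, 1))) + 15) = -13*((-20 - (-5 + 0)**2 - 9*(-5 + 0) - 4*(-5)**2 + 24*(-5) + 5*(-5 + 0)*(-5)) + 15) = -13*((-20 - 1*(-5)**2 - 9*(-5) - 4*25 - 120 + 5*(-5)*(-5)) + 15) = -13*((-20 - 1*25 + 45 - 100 - 120 + 125) + 15) = -13*((-20 - 25 + 45 - 100 - 120 + 125) + 15) = -13*(-95 + 15) = -13*(-80) = 1040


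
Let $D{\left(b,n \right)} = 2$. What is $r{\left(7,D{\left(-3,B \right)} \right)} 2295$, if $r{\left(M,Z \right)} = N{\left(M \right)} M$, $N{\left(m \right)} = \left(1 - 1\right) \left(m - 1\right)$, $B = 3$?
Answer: $0$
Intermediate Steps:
$N{\left(m \right)} = 0$ ($N{\left(m \right)} = 0 \left(-1 + m\right) = 0$)
$r{\left(M,Z \right)} = 0$ ($r{\left(M,Z \right)} = 0 M = 0$)
$r{\left(7,D{\left(-3,B \right)} \right)} 2295 = 0 \cdot 2295 = 0$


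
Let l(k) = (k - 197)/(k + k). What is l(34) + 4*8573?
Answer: 2331693/68 ≈ 34290.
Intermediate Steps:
l(k) = (-197 + k)/(2*k) (l(k) = (-197 + k)/((2*k)) = (-197 + k)*(1/(2*k)) = (-197 + k)/(2*k))
l(34) + 4*8573 = (½)*(-197 + 34)/34 + 4*8573 = (½)*(1/34)*(-163) + 34292 = -163/68 + 34292 = 2331693/68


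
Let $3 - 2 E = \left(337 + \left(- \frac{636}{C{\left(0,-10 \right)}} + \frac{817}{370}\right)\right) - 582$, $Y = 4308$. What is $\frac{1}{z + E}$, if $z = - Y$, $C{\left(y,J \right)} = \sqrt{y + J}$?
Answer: $- \frac{2291762980}{9596804088769} + \frac{17413680 i \sqrt{10}}{9596804088769} \approx -0.0002388 + 5.738 \cdot 10^{-6} i$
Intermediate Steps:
$C{\left(y,J \right)} = \sqrt{J + y}$
$E = \frac{90943}{740} - \frac{159 i \sqrt{10}}{5}$ ($E = \frac{3}{2} - \frac{\left(337 + \left(- \frac{636}{\sqrt{-10 + 0}} + \frac{817}{370}\right)\right) - 582}{2} = \frac{3}{2} - \frac{\left(337 + \left(- \frac{636}{\sqrt{-10}} + 817 \cdot \frac{1}{370}\right)\right) - 582}{2} = \frac{3}{2} - \frac{\left(337 + \left(- \frac{636}{i \sqrt{10}} + \frac{817}{370}\right)\right) - 582}{2} = \frac{3}{2} - \frac{\left(337 + \left(- 636 \left(- \frac{i \sqrt{10}}{10}\right) + \frac{817}{370}\right)\right) - 582}{2} = \frac{3}{2} - \frac{\left(337 + \left(\frac{318 i \sqrt{10}}{5} + \frac{817}{370}\right)\right) - 582}{2} = \frac{3}{2} - \frac{\left(337 + \left(\frac{817}{370} + \frac{318 i \sqrt{10}}{5}\right)\right) - 582}{2} = \frac{3}{2} - \frac{\left(\frac{125507}{370} + \frac{318 i \sqrt{10}}{5}\right) - 582}{2} = \frac{3}{2} - \frac{- \frac{89833}{370} + \frac{318 i \sqrt{10}}{5}}{2} = \frac{3}{2} + \left(\frac{89833}{740} - \frac{159 i \sqrt{10}}{5}\right) = \frac{90943}{740} - \frac{159 i \sqrt{10}}{5} \approx 122.9 - 100.56 i$)
$z = -4308$ ($z = \left(-1\right) 4308 = -4308$)
$\frac{1}{z + E} = \frac{1}{-4308 + \left(\frac{90943}{740} - \frac{159 i \sqrt{10}}{5}\right)} = \frac{1}{- \frac{3096977}{740} - \frac{159 i \sqrt{10}}{5}}$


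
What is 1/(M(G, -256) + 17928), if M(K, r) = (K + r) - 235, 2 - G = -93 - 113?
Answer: 1/17645 ≈ 5.6673e-5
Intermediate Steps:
G = 208 (G = 2 - (-93 - 113) = 2 - 1*(-206) = 2 + 206 = 208)
M(K, r) = -235 + K + r
1/(M(G, -256) + 17928) = 1/((-235 + 208 - 256) + 17928) = 1/(-283 + 17928) = 1/17645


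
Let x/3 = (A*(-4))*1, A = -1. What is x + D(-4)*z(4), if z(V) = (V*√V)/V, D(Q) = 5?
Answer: 22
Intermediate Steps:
z(V) = √V (z(V) = V^(3/2)/V = √V)
x = 12 (x = 3*(-1*(-4)*1) = 3*(4*1) = 3*4 = 12)
x + D(-4)*z(4) = 12 + 5*√4 = 12 + 5*2 = 12 + 10 = 22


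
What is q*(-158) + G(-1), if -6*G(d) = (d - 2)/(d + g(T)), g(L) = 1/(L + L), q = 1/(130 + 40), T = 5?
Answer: -1136/765 ≈ -1.4850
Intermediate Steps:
q = 1/170 ≈ 0.0058824
g(L) = 1/(2*L)
G(d) = -(-2 + d)/(6*(⅒ + d)) (G(d) = -(d - 2)/(6*(d + (½)/5)) = -(-2 + d)/(6*(d + (½)*(⅕))) = -(-2 + d)/(6*(d + ⅒)) = -(-2 + d)/(6*(⅒ + d)))
q*(-158) + G(-1) = (1/170)*(-158) + 5*(2 - 1*(-1))/(3*(1 + 10*(-1))) = -79/85 + 5*(2 + 1)/(3*(1 - 10)) = -79/85 + (5/3)*3/(-9) = -79/85 + (5/3)*(-⅑)*3 = -79/85 - 5/9 = -1136/765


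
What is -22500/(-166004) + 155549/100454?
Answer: 7020492799/4168941454 ≈ 1.6840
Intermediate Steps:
-22500/(-166004) + 155549/100454 = -22500*(-1/166004) + 155549*(1/100454) = 5625/41501 + 155549/100454 = 7020492799/4168941454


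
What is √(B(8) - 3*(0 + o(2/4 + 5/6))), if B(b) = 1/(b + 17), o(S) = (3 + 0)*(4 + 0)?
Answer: I*√899/5 ≈ 5.9967*I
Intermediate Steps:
o(S) = 12 (o(S) = 3*4 = 12)
B(b) = 1/(17 + b)
√(B(8) - 3*(0 + o(2/4 + 5/6))) = √(1/(17 + 8) - 3*(0 + 12)) = √(1/25 - 3*12) = √(1/25 - 36) = √(-899/25) = I*√899/5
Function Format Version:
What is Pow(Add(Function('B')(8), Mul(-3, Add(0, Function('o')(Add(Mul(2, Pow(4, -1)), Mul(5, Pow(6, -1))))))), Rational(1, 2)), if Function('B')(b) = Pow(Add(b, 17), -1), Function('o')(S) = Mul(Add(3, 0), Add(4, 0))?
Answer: Mul(Rational(1, 5), I, Pow(899, Rational(1, 2))) ≈ Mul(5.9967, I)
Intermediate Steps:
Function('o')(S) = 12 (Function('o')(S) = Mul(3, 4) = 12)
Function('B')(b) = Pow(Add(17, b), -1)
Pow(Add(Function('B')(8), Mul(-3, Add(0, Function('o')(Add(Mul(2, Pow(4, -1)), Mul(5, Pow(6, -1))))))), Rational(1, 2)) = Pow(Add(Pow(Add(17, 8), -1), Mul(-3, Add(0, 12))), Rational(1, 2)) = Pow(Add(Pow(25, -1), Mul(-3, 12)), Rational(1, 2)) = Pow(Add(Rational(1, 25), -36), Rational(1, 2)) = Pow(Rational(-899, 25), Rational(1, 2)) = Mul(Rational(1, 5), I, Pow(899, Rational(1, 2)))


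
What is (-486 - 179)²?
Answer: 442225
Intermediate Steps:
(-486 - 179)² = (-665)² = 442225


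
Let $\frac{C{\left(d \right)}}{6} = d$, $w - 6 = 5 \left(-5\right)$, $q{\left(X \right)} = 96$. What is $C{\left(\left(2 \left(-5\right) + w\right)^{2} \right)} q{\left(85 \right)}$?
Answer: $484416$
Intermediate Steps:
$w = -19$ ($w = 6 + 5 \left(-5\right) = 6 - 25 = -19$)
$C{\left(d \right)} = 6 d$
$C{\left(\left(2 \left(-5\right) + w\right)^{2} \right)} q{\left(85 \right)} = 6 \left(2 \left(-5\right) - 19\right)^{2} \cdot 96 = 6 \left(-10 - 19\right)^{2} \cdot 96 = 6 \left(-29\right)^{2} \cdot 96 = 6 \cdot 841 \cdot 96 = 5046 \cdot 96 = 484416$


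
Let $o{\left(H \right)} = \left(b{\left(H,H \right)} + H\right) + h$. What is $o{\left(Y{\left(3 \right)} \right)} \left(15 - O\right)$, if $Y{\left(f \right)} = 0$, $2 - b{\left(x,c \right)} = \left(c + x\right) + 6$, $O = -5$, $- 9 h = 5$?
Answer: $- \frac{820}{9} \approx -91.111$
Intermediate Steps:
$h = - \frac{5}{9}$ ($h = \left(- \frac{1}{9}\right) 5 = - \frac{5}{9} \approx -0.55556$)
$b{\left(x,c \right)} = -4 - c - x$ ($b{\left(x,c \right)} = 2 - \left(\left(c + x\right) + 6\right) = 2 - \left(6 + c + x\right) = -4 - c - x$)
$o{\left(H \right)} = - \frac{41}{9} - H$ ($o{\left(H \right)} = \left(\left(-4 - H - H\right) + H\right) - \frac{5}{9} = \left(\left(-4 - 2 H\right) + H\right) - \frac{5}{9} = \left(-4 - H\right) - \frac{5}{9} = - \frac{41}{9} - H$)
$o{\left(Y{\left(3 \right)} \right)} \left(15 - O\right) = \left(- \frac{41}{9} - 0\right) \left(15 - -5\right) = \left(- \frac{41}{9} + 0\right) \left(15 + 5\right) = \left(- \frac{41}{9}\right) 20 = - \frac{820}{9}$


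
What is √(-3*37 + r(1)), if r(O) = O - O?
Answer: I*√111 ≈ 10.536*I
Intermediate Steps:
r(O) = 0
√(-3*37 + r(1)) = √(-3*37 + 0) = √(-111 + 0) = √(-111) = I*√111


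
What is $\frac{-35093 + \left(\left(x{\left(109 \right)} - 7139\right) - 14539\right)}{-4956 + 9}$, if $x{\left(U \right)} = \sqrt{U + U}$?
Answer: $\frac{56771}{4947} - \frac{\sqrt{218}}{4947} \approx 11.473$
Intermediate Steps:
$x{\left(U \right)} = \sqrt{2} \sqrt{U}$ ($x{\left(U \right)} = \sqrt{2 U} = \sqrt{2} \sqrt{U}$)
$\frac{-35093 + \left(\left(x{\left(109 \right)} - 7139\right) - 14539\right)}{-4956 + 9} = \frac{-35093 - \left(21678 - \sqrt{2} \sqrt{109}\right)}{-4956 + 9} = \frac{-35093 - \left(21678 - \sqrt{218}\right)}{-4947} = \left(-35093 - \left(21678 - \sqrt{218}\right)\right) \left(- \frac{1}{4947}\right) = \left(-56771 + \sqrt{218}\right) \left(- \frac{1}{4947}\right) = \frac{56771}{4947} - \frac{\sqrt{218}}{4947}$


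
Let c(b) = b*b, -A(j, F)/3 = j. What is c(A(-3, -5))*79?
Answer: 6399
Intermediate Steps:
A(j, F) = -3*j
c(b) = b²
c(A(-3, -5))*79 = (-3*(-3))²*79 = 9²*79 = 81*79 = 6399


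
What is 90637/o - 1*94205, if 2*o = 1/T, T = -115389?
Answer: -20917119791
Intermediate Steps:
o = -1/230778 (o = (½)/(-115389) = (½)*(-1/115389) = -1/230778 ≈ -4.3332e-6)
90637/o - 1*94205 = 90637/(-1/230778) - 1*94205 = 90637*(-230778) - 94205 = -20917025586 - 94205 = -20917119791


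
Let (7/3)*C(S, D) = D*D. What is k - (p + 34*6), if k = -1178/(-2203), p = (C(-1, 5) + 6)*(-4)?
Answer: -2106634/15421 ≈ -136.61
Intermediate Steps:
C(S, D) = 3*D²/7 (C(S, D) = 3*(D*D)/7 = 3*D²/7)
p = -468/7 (p = ((3/7)*5² + 6)*(-4) = ((3/7)*25 + 6)*(-4) = (75/7 + 6)*(-4) = (117/7)*(-4) = -468/7 ≈ -66.857)
k = 1178/2203 (k = -1178*(-1/2203) = 1178/2203 ≈ 0.53473)
k - (p + 34*6) = 1178/2203 - (-468/7 + 34*6) = 1178/2203 - (-468/7 + 204) = 1178/2203 - 1*960/7 = 1178/2203 - 960/7 = -2106634/15421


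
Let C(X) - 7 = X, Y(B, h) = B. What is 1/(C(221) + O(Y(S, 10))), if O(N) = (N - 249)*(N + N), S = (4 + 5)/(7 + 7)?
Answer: -98/8949 ≈ -0.010951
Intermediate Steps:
S = 9/14 ≈ 0.64286
C(X) = 7 + X
O(N) = 2*N*(-249 + N) (O(N) = (-249 + N)*(2*N) = 2*N*(-249 + N))
1/(C(221) + O(Y(S, 10))) = 1/((7 + 221) + 2*(9/14)*(-249 + 9/14)) = 1/(228 + 2*(9/14)*(-3477/14)) = 1/(228 - 31293/98) = 1/(-8949/98) = -98/8949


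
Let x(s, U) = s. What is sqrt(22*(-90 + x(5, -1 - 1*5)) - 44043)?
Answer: 7*I*sqrt(937) ≈ 214.27*I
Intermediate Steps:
sqrt(22*(-90 + x(5, -1 - 1*5)) - 44043) = sqrt(22*(-90 + 5) - 44043) = sqrt(22*(-85) - 44043) = sqrt(-1870 - 44043) = sqrt(-45913) = 7*I*sqrt(937)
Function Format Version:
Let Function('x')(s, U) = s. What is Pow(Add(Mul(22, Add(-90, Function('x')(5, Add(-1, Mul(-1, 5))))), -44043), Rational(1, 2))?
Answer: Mul(7, I, Pow(937, Rational(1, 2))) ≈ Mul(214.27, I)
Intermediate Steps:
Pow(Add(Mul(22, Add(-90, Function('x')(5, Add(-1, Mul(-1, 5))))), -44043), Rational(1, 2)) = Pow(Add(Mul(22, Add(-90, 5)), -44043), Rational(1, 2)) = Pow(Add(Mul(22, -85), -44043), Rational(1, 2)) = Pow(Add(-1870, -44043), Rational(1, 2)) = Pow(-45913, Rational(1, 2)) = Mul(7, I, Pow(937, Rational(1, 2)))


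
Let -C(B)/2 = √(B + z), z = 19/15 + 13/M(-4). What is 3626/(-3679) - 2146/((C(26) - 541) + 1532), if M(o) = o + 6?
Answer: -170769206224/54188686331 - 2146*√30390/14729189 ≈ -3.1768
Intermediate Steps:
M(o) = 6 + o
z = 233/30 (z = 19/15 + 13/(6 - 4) = 19*(1/15) + 13/2 = 19/15 + 13*(½) = 19/15 + 13/2 = 233/30 ≈ 7.7667)
C(B) = -2*√(233/30 + B) (C(B) = -2*√(B + 233/30) = -2*√(233/30 + B))
3626/(-3679) - 2146/((C(26) - 541) + 1532) = 3626/(-3679) - 2146/((-√(6990 + 900*26)/15 - 541) + 1532) = 3626*(-1/3679) - 2146/((-√(6990 + 23400)/15 - 541) + 1532) = -3626/3679 - 2146/((-√30390/15 - 541) + 1532) = -3626/3679 - 2146/((-541 - √30390/15) + 1532) = -3626/3679 - 2146/(991 - √30390/15)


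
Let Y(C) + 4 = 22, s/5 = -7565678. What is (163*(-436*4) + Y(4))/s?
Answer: 142127/18914195 ≈ 0.0075143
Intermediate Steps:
s = -37828390 (s = 5*(-7565678) = -37828390)
Y(C) = 18 (Y(C) = -4 + 22 = 18)
(163*(-436*4) + Y(4))/s = (163*(-436*4) + 18)/(-37828390) = (163*(-1744) + 18)*(-1/37828390) = (-284272 + 18)*(-1/37828390) = -284254*(-1/37828390) = 142127/18914195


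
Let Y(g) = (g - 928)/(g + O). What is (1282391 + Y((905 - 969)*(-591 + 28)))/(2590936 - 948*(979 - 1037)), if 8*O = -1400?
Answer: 45982729191/94874753440 ≈ 0.48467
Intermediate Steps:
O = -175 (O = (⅛)*(-1400) = -175)
Y(g) = (-928 + g)/(-175 + g) (Y(g) = (g - 928)/(g - 175) = (-928 + g)/(-175 + g))
(1282391 + Y((905 - 969)*(-591 + 28)))/(2590936 - 948*(979 - 1037)) = (1282391 + (-928 + (905 - 969)*(-591 + 28))/(-175 + (905 - 969)*(-591 + 28)))/(2590936 - 948*(979 - 1037)) = (1282391 + (-928 - 64*(-563))/(-175 - 64*(-563)))/(2590936 - 948*(-58)) = (1282391 + (-928 + 36032)/(-175 + 36032))/(2590936 + 54984) = (1282391 + 35104/35857)/2645920 = (1282391 + (1/35857)*35104)*(1/2645920) = (1282391 + 35104/35857)*(1/2645920) = (45982729191/35857)*(1/2645920) = 45982729191/94874753440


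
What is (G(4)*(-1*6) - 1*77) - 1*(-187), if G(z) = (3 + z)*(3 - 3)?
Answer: 110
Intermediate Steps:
G(z) = 0 (G(z) = (3 + z)*0 = 0)
(G(4)*(-1*6) - 1*77) - 1*(-187) = (0*(-1*6) - 1*77) - 1*(-187) = (0*(-6) - 77) + 187 = (0 - 77) + 187 = -77 + 187 = 110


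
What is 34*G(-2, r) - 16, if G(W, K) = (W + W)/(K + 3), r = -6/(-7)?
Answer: -1384/27 ≈ -51.259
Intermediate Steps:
r = 6/7 (r = -6*(-⅐) = 6/7 ≈ 0.85714)
G(W, K) = 2*W/(3 + K) (G(W, K) = (2*W)/(3 + K) = 2*W/(3 + K))
34*G(-2, r) - 16 = 34*(2*(-2)/(3 + 6/7)) - 16 = 34*(2*(-2)/(27/7)) - 16 = 34*(2*(-2)*(7/27)) - 16 = 34*(-28/27) - 16 = -952/27 - 16 = -1384/27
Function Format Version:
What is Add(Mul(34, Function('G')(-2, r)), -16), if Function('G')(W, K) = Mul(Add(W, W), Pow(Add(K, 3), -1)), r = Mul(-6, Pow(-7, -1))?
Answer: Rational(-1384, 27) ≈ -51.259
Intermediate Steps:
r = Rational(6, 7) (r = Mul(-6, Rational(-1, 7)) = Rational(6, 7) ≈ 0.85714)
Function('G')(W, K) = Mul(2, W, Pow(Add(3, K), -1)) (Function('G')(W, K) = Mul(Mul(2, W), Pow(Add(3, K), -1)) = Mul(2, W, Pow(Add(3, K), -1)))
Add(Mul(34, Function('G')(-2, r)), -16) = Add(Mul(34, Mul(2, -2, Pow(Add(3, Rational(6, 7)), -1))), -16) = Add(Mul(34, Mul(2, -2, Pow(Rational(27, 7), -1))), -16) = Add(Mul(34, Mul(2, -2, Rational(7, 27))), -16) = Add(Mul(34, Rational(-28, 27)), -16) = Add(Rational(-952, 27), -16) = Rational(-1384, 27)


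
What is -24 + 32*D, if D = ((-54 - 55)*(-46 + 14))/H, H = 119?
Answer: 108760/119 ≈ 913.95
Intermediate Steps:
D = 3488/119 (D = ((-54 - 55)*(-46 + 14))/119 = -109*(-32)*(1/119) = 3488*(1/119) = 3488/119 ≈ 29.311)
-24 + 32*D = -24 + 32*(3488/119) = -24 + 111616/119 = 108760/119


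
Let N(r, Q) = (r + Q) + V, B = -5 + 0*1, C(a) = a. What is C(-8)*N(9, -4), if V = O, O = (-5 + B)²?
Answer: -840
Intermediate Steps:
B = -5 (B = -5 + 0 = -5)
O = 100 (O = (-5 - 5)² = (-10)² = 100)
V = 100
N(r, Q) = 100 + Q + r (N(r, Q) = (r + Q) + 100 = (Q + r) + 100 = 100 + Q + r)
C(-8)*N(9, -4) = -8*(100 - 4 + 9) = -8*105 = -840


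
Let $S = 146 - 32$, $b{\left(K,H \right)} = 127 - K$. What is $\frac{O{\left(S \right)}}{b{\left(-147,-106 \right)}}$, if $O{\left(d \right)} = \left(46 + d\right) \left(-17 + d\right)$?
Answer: $\frac{7760}{137} \approx 56.642$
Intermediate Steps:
$S = 114$
$O{\left(d \right)} = \left(-17 + d\right) \left(46 + d\right)$
$\frac{O{\left(S \right)}}{b{\left(-147,-106 \right)}} = \frac{-782 + 114^{2} + 29 \cdot 114}{127 - -147} = \frac{-782 + 12996 + 3306}{127 + 147} = \frac{15520}{274} = 15520 \cdot \frac{1}{274} = \frac{7760}{137}$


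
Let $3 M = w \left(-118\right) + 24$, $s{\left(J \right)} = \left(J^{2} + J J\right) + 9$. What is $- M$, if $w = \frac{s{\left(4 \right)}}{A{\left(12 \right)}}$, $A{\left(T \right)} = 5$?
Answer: $\frac{4718}{15} \approx 314.53$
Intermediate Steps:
$s{\left(J \right)} = 9 + 2 J^{2}$ ($s{\left(J \right)} = \left(J^{2} + J^{2}\right) + 9 = 2 J^{2} + 9 = 9 + 2 J^{2}$)
$w = \frac{41}{5}$ ($w = \frac{9 + 2 \cdot 4^{2}}{5} = \left(9 + 2 \cdot 16\right) \frac{1}{5} = \left(9 + 32\right) \frac{1}{5} = 41 \cdot \frac{1}{5} = \frac{41}{5} \approx 8.2$)
$M = - \frac{4718}{15}$ ($M = \frac{\frac{41}{5} \left(-118\right) + 24}{3} = \frac{- \frac{4838}{5} + 24}{3} = \frac{1}{3} \left(- \frac{4718}{5}\right) = - \frac{4718}{15} \approx -314.53$)
$- M = \left(-1\right) \left(- \frac{4718}{15}\right) = \frac{4718}{15}$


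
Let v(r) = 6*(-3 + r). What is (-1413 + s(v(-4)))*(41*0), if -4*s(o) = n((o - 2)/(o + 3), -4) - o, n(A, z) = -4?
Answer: 0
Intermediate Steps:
v(r) = -18 + 6*r
s(o) = 1 + o/4 (s(o) = -(-4 - o)/4 = 1 + o/4)
(-1413 + s(v(-4)))*(41*0) = (-1413 + (1 + (-18 + 6*(-4))/4))*(41*0) = (-1413 + (1 + (-18 - 24)/4))*0 = (-1413 + (1 + (¼)*(-42)))*0 = (-1413 + (1 - 21/2))*0 = (-1413 - 19/2)*0 = -2845/2*0 = 0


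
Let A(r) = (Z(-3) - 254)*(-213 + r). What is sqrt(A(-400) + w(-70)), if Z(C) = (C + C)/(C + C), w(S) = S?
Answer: sqrt(155019) ≈ 393.72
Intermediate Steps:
Z(C) = 1 (Z(C) = (2*C)/((2*C)) = (2*C)*(1/(2*C)) = 1)
A(r) = 53889 - 253*r (A(r) = (1 - 254)*(-213 + r) = -253*(-213 + r) = 53889 - 253*r)
sqrt(A(-400) + w(-70)) = sqrt((53889 - 253*(-400)) - 70) = sqrt((53889 + 101200) - 70) = sqrt(155089 - 70) = sqrt(155019)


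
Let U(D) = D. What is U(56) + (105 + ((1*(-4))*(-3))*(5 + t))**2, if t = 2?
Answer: 35777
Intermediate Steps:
U(56) + (105 + ((1*(-4))*(-3))*(5 + t))**2 = 56 + (105 + ((1*(-4))*(-3))*(5 + 2))**2 = 56 + (105 - 4*(-3)*7)**2 = 56 + (105 + 12*7)**2 = 56 + (105 + 84)**2 = 56 + 189**2 = 56 + 35721 = 35777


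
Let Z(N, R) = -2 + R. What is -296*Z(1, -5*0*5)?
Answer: 592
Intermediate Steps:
-296*Z(1, -5*0*5) = -296*(-2 - 5*0*5) = -296*(-2 + 0*5) = -296*(-2 + 0) = -296*(-2) = 592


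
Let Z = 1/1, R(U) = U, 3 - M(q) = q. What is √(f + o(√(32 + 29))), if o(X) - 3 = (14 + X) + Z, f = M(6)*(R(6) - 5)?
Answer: √(15 + √61) ≈ 4.7760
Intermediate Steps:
M(q) = 3 - q
Z = 1
f = -3 (f = (3 - 1*6)*(6 - 5) = (3 - 6)*1 = -3*1 = -3)
o(X) = 18 + X (o(X) = 3 + ((14 + X) + 1) = 3 + (15 + X) = 18 + X)
√(f + o(√(32 + 29))) = √(-3 + (18 + √(32 + 29))) = √(-3 + (18 + √61)) = √(15 + √61)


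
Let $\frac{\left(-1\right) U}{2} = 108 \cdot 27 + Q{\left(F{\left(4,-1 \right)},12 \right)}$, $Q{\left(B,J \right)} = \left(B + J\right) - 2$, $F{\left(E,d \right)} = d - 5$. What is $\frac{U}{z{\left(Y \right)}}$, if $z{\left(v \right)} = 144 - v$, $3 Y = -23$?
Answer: $- \frac{3504}{91} \approx -38.505$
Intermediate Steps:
$Y = - \frac{23}{3}$ ($Y = \frac{1}{3} \left(-23\right) = - \frac{23}{3} \approx -7.6667$)
$F{\left(E,d \right)} = -5 + d$
$Q{\left(B,J \right)} = -2 + B + J$
$U = -5840$ ($U = - 2 \left(108 \cdot 27 - -4\right) = - 2 \left(2916 - -4\right) = - 2 \left(2916 + 4\right) = \left(-2\right) 2920 = -5840$)
$\frac{U}{z{\left(Y \right)}} = - \frac{5840}{144 - - \frac{23}{3}} = - \frac{5840}{144 + \frac{23}{3}} = - \frac{5840}{\frac{455}{3}} = \left(-5840\right) \frac{3}{455} = - \frac{3504}{91}$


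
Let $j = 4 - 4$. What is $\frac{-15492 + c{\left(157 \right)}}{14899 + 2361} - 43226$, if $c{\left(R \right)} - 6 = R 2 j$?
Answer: $- \frac{373048123}{8630} \approx -43227.0$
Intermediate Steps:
$j = 0$ ($j = 4 - 4 = 0$)
$c{\left(R \right)} = 6$ ($c{\left(R \right)} = 6 + R 2 \cdot 0 = 6 + 2 R 0 = 6 + 0 = 6$)
$\frac{-15492 + c{\left(157 \right)}}{14899 + 2361} - 43226 = \frac{-15492 + 6}{14899 + 2361} - 43226 = - \frac{15486}{17260} - 43226 = \left(-15486\right) \frac{1}{17260} - 43226 = - \frac{7743}{8630} - 43226 = - \frac{373048123}{8630}$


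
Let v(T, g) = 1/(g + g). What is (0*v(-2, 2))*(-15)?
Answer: 0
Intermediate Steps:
v(T, g) = 1/(2*g)
(0*v(-2, 2))*(-15) = (0*((½)/2))*(-15) = (0*((½)*(½)))*(-15) = (0*(¼))*(-15) = 0*(-15) = 0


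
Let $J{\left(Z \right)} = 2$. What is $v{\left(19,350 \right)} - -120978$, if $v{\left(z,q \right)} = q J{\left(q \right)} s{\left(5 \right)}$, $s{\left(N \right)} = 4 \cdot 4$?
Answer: $132178$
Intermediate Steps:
$s{\left(N \right)} = 16$
$v{\left(z,q \right)} = 32 q$ ($v{\left(z,q \right)} = q 2 \cdot 16 = 2 q 16 = 32 q$)
$v{\left(19,350 \right)} - -120978 = 32 \cdot 350 - -120978 = 11200 + 120978 = 132178$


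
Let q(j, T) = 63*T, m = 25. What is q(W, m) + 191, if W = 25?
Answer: 1766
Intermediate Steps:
q(W, m) + 191 = 63*25 + 191 = 1575 + 191 = 1766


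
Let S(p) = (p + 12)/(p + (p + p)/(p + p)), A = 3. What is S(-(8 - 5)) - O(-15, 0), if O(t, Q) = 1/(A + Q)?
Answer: -29/6 ≈ -4.8333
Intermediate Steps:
O(t, Q) = 1/(3 + Q)
S(p) = (12 + p)/(1 + p) (S(p) = (12 + p)/(p + (2*p)/((2*p))) = (12 + p)/(p + (2*p)*(1/(2*p))) = (12 + p)/(p + 1) = (12 + p)/(1 + p))
S(-(8 - 5)) - O(-15, 0) = (12 - (8 - 5))/(1 - (8 - 5)) - 1/(3 + 0) = (12 - 1*3)/(1 - 1*3) - 1/3 = (12 - 3)/(1 - 3) - 1*⅓ = 9/(-2) - ⅓ = -½*9 - ⅓ = -9/2 - ⅓ = -29/6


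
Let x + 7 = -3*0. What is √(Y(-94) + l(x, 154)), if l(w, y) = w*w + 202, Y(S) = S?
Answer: √157 ≈ 12.530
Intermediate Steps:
x = -7 (x = -7 - 3*0 = -7 + 0 = -7)
l(w, y) = 202 + w² (l(w, y) = w² + 202 = 202 + w²)
√(Y(-94) + l(x, 154)) = √(-94 + (202 + (-7)²)) = √(-94 + (202 + 49)) = √(-94 + 251) = √157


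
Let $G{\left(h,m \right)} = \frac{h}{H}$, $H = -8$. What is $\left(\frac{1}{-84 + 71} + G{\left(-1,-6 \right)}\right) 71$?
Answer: $\frac{355}{104} \approx 3.4135$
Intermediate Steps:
$G{\left(h,m \right)} = - \frac{h}{8}$ ($G{\left(h,m \right)} = \frac{h}{-8} = h \left(- \frac{1}{8}\right) = - \frac{h}{8}$)
$\left(\frac{1}{-84 + 71} + G{\left(-1,-6 \right)}\right) 71 = \left(\frac{1}{-84 + 71} - - \frac{1}{8}\right) 71 = \left(\frac{1}{-13} + \frac{1}{8}\right) 71 = \left(- \frac{1}{13} + \frac{1}{8}\right) 71 = \frac{5}{104} \cdot 71 = \frac{355}{104}$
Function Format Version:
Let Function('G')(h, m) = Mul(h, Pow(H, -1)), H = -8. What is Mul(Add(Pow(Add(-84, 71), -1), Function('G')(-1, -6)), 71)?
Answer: Rational(355, 104) ≈ 3.4135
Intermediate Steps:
Function('G')(h, m) = Mul(Rational(-1, 8), h) (Function('G')(h, m) = Mul(h, Pow(-8, -1)) = Mul(h, Rational(-1, 8)) = Mul(Rational(-1, 8), h))
Mul(Add(Pow(Add(-84, 71), -1), Function('G')(-1, -6)), 71) = Mul(Add(Pow(Add(-84, 71), -1), Mul(Rational(-1, 8), -1)), 71) = Mul(Add(Pow(-13, -1), Rational(1, 8)), 71) = Mul(Add(Rational(-1, 13), Rational(1, 8)), 71) = Mul(Rational(5, 104), 71) = Rational(355, 104)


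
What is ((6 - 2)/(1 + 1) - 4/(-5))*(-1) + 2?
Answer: -⅘ ≈ -0.80000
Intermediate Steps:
((6 - 2)/(1 + 1) - 4/(-5))*(-1) + 2 = (4/2 - 4*(-⅕))*(-1) + 2 = (4*(½) + ⅘)*(-1) + 2 = (2 + ⅘)*(-1) + 2 = (14/5)*(-1) + 2 = -14/5 + 2 = -⅘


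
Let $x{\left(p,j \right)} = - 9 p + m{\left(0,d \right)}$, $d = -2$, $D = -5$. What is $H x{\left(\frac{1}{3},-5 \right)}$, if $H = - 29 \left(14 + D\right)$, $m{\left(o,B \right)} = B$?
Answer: $1305$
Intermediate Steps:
$H = -261$ ($H = - 29 \left(14 - 5\right) = \left(-29\right) 9 = -261$)
$x{\left(p,j \right)} = -2 - 9 p$ ($x{\left(p,j \right)} = - 9 p - 2 = -2 - 9 p$)
$H x{\left(\frac{1}{3},-5 \right)} = - 261 \left(-2 - \frac{9}{3}\right) = - 261 \left(-2 - 3\right) = \left(-261\right) \left(-5\right) = 1305$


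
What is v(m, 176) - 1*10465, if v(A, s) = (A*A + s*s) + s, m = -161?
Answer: 46608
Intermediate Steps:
v(A, s) = s + A**2 + s**2 (v(A, s) = (A**2 + s**2) + s = s + A**2 + s**2)
v(m, 176) - 1*10465 = (176 + (-161)**2 + 176**2) - 1*10465 = (176 + 25921 + 30976) - 10465 = 57073 - 10465 = 46608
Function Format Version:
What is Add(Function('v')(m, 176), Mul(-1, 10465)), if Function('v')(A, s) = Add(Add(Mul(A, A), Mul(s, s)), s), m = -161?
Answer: 46608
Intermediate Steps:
Function('v')(A, s) = Add(s, Pow(A, 2), Pow(s, 2)) (Function('v')(A, s) = Add(Add(Pow(A, 2), Pow(s, 2)), s) = Add(s, Pow(A, 2), Pow(s, 2)))
Add(Function('v')(m, 176), Mul(-1, 10465)) = Add(Add(176, Pow(-161, 2), Pow(176, 2)), Mul(-1, 10465)) = Add(Add(176, 25921, 30976), -10465) = Add(57073, -10465) = 46608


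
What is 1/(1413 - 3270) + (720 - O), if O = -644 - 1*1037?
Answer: 4458656/1857 ≈ 2401.0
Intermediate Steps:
O = -1681 (O = -644 - 1037 = -1681)
1/(1413 - 3270) + (720 - O) = 1/(1413 - 3270) + (720 - 1*(-1681)) = 1/(-1857) + (720 + 1681) = -1/1857 + 2401 = 4458656/1857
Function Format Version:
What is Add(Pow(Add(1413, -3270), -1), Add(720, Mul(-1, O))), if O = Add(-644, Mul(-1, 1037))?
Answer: Rational(4458656, 1857) ≈ 2401.0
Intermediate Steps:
O = -1681 (O = Add(-644, -1037) = -1681)
Add(Pow(Add(1413, -3270), -1), Add(720, Mul(-1, O))) = Add(Pow(Add(1413, -3270), -1), Add(720, Mul(-1, -1681))) = Add(Pow(-1857, -1), Add(720, 1681)) = Add(Rational(-1, 1857), 2401) = Rational(4458656, 1857)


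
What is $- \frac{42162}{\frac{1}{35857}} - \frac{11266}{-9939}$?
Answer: $- \frac{15025808355860}{9939} \approx -1.5118 \cdot 10^{9}$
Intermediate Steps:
$- \frac{42162}{\frac{1}{35857}} - \frac{11266}{-9939} = - 42162 \frac{1}{\frac{1}{35857}} - - \frac{11266}{9939} = \left(-42162\right) 35857 + \frac{11266}{9939} = -1511802834 + \frac{11266}{9939} = - \frac{15025808355860}{9939}$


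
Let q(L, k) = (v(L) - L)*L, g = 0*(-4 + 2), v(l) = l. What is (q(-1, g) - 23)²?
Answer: 529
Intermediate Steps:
g = 0 (g = 0*(-2) = 0)
q(L, k) = 0 (q(L, k) = (L - L)*L = 0*L = 0)
(q(-1, g) - 23)² = (0 - 23)² = (-23)² = 529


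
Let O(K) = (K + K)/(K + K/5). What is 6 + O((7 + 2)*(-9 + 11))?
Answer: 23/3 ≈ 7.6667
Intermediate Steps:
O(K) = 5/3 (O(K) = (2*K)/(K + K*(1/5)) = (2*K)/(K + K/5) = (2*K)/((6*K/5)) = (2*K)*(5/(6*K)) = 5/3)
6 + O((7 + 2)*(-9 + 11)) = 6 + 5/3 = 23/3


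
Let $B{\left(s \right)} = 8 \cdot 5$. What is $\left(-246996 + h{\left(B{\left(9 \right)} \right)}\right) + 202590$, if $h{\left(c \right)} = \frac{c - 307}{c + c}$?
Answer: $- \frac{3552747}{80} \approx -44409.0$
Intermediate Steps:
$B{\left(s \right)} = 40$
$h{\left(c \right)} = \frac{-307 + c}{2 c}$
$\left(-246996 + h{\left(B{\left(9 \right)} \right)}\right) + 202590 = \left(-246996 + \frac{-307 + 40}{2 \cdot 40}\right) + 202590 = \left(-246996 + \frac{1}{2} \cdot \frac{1}{40} \left(-267\right)\right) + 202590 = \left(-246996 - \frac{267}{80}\right) + 202590 = - \frac{19759947}{80} + 202590 = - \frac{3552747}{80}$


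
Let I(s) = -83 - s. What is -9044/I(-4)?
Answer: 9044/79 ≈ 114.48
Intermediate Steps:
-9044/I(-4) = -9044/(-83 - 1*(-4)) = -9044/(-83 + 4) = -9044/(-79) = -9044*(-1/79) = 9044/79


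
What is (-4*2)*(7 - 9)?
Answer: 16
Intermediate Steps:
(-4*2)*(7 - 9) = -8*(-2) = 16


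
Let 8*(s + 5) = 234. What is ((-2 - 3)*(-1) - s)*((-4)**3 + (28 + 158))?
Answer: -4697/2 ≈ -2348.5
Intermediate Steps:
s = 97/4 (s = -5 + (1/8)*234 = -5 + 117/4 = 97/4 ≈ 24.250)
((-2 - 3)*(-1) - s)*((-4)**3 + (28 + 158)) = ((-2 - 3)*(-1) - 1*97/4)*((-4)**3 + (28 + 158)) = (-5*(-1) - 97/4)*(-64 + 186) = (5 - 97/4)*122 = -77/4*122 = -4697/2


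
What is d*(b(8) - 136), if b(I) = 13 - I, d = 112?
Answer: -14672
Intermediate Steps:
d*(b(8) - 136) = 112*((13 - 1*8) - 136) = 112*((13 - 8) - 136) = 112*(5 - 136) = 112*(-131) = -14672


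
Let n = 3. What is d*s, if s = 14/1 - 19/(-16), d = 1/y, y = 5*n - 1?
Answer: 243/224 ≈ 1.0848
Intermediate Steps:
y = 14 (y = 5*3 - 1 = 15 - 1 = 14)
d = 1/14 ≈ 0.071429
s = 243/16 (s = 14*1 - 19*(-1/16) = 14 + 19/16 = 243/16 ≈ 15.188)
d*s = (1/14)*(243/16) = 243/224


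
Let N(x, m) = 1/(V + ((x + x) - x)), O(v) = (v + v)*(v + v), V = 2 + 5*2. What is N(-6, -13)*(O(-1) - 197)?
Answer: -193/6 ≈ -32.167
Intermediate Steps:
V = 12 (V = 2 + 10 = 12)
O(v) = 4*v² (O(v) = (2*v)*(2*v) = 4*v²)
N(x, m) = 1/(12 + x) (N(x, m) = 1/(12 + ((x + x) - x)) = 1/(12 + (2*x - x)) = 1/(12 + x))
N(-6, -13)*(O(-1) - 197) = (4*(-1)² - 197)/(12 - 6) = (4*1 - 197)/6 = (4 - 197)/6 = (⅙)*(-193) = -193/6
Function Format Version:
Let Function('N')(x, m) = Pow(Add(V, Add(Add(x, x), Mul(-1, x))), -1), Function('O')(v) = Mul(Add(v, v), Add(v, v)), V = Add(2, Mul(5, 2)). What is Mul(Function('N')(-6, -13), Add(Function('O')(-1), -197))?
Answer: Rational(-193, 6) ≈ -32.167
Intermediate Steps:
V = 12 (V = Add(2, 10) = 12)
Function('O')(v) = Mul(4, Pow(v, 2)) (Function('O')(v) = Mul(Mul(2, v), Mul(2, v)) = Mul(4, Pow(v, 2)))
Function('N')(x, m) = Pow(Add(12, x), -1) (Function('N')(x, m) = Pow(Add(12, Add(Add(x, x), Mul(-1, x))), -1) = Pow(Add(12, Add(Mul(2, x), Mul(-1, x))), -1) = Pow(Add(12, x), -1))
Mul(Function('N')(-6, -13), Add(Function('O')(-1), -197)) = Mul(Pow(Add(12, -6), -1), Add(Mul(4, Pow(-1, 2)), -197)) = Mul(Pow(6, -1), Add(Mul(4, 1), -197)) = Mul(Rational(1, 6), Add(4, -197)) = Mul(Rational(1, 6), -193) = Rational(-193, 6)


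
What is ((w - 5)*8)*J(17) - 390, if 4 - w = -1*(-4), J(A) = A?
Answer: -1070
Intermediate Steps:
w = 0 (w = 4 - (-1)*(-4) = 4 - 1*4 = 4 - 4 = 0)
((w - 5)*8)*J(17) - 390 = ((0 - 5)*8)*17 - 390 = -5*8*17 - 390 = -40*17 - 390 = -680 - 390 = -1070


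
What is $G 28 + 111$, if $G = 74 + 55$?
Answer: $3723$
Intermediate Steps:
$G = 129$
$G 28 + 111 = 129 \cdot 28 + 111 = 3612 + 111 = 3723$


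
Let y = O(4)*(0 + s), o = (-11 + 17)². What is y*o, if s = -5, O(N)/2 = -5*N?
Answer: 7200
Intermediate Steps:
O(N) = -10*N (O(N) = 2*(-5*N) = -10*N)
o = 36 (o = 6² = 36)
y = 200 (y = (-10*4)*(0 - 5) = -40*(-5) = 200)
y*o = 200*36 = 7200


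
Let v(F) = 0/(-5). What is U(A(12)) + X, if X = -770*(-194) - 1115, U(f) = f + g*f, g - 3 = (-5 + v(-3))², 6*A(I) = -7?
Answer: 889387/6 ≈ 1.4823e+5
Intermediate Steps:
v(F) = 0 (v(F) = 0*(-⅕) = 0)
A(I) = -7/6 (A(I) = (⅙)*(-7) = -7/6)
g = 28 (g = 3 + (-5 + 0)² = 3 + (-5)² = 3 + 25 = 28)
U(f) = 29*f (U(f) = f + 28*f = 29*f)
X = 148265 (X = 149380 - 1115 = 148265)
U(A(12)) + X = 29*(-7/6) + 148265 = -203/6 + 148265 = 889387/6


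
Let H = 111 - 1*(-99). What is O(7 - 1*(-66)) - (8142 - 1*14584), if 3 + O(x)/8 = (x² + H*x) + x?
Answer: 172274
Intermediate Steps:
H = 210 (H = 111 + 99 = 210)
O(x) = -24 + 8*x² + 1688*x (O(x) = -24 + 8*((x² + 210*x) + x) = -24 + 8*(x² + 211*x) = -24 + (8*x² + 1688*x) = -24 + 8*x² + 1688*x)
O(7 - 1*(-66)) - (8142 - 1*14584) = (-24 + 8*(7 - 1*(-66))² + 1688*(7 - 1*(-66))) - (8142 - 1*14584) = (-24 + 8*(7 + 66)² + 1688*(7 + 66)) - (8142 - 14584) = (-24 + 8*73² + 1688*73) - 1*(-6442) = (-24 + 8*5329 + 123224) + 6442 = (-24 + 42632 + 123224) + 6442 = 165832 + 6442 = 172274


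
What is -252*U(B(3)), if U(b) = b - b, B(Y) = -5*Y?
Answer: 0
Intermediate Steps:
U(b) = 0
-252*U(B(3)) = -252*0 = 0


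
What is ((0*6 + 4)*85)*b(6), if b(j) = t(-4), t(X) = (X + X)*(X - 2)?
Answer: 16320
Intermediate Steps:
t(X) = 2*X*(-2 + X) (t(X) = (2*X)*(-2 + X) = 2*X*(-2 + X))
b(j) = 48 (b(j) = 2*(-4)*(-2 - 4) = 2*(-4)*(-6) = 48)
((0*6 + 4)*85)*b(6) = ((0*6 + 4)*85)*48 = ((0 + 4)*85)*48 = (4*85)*48 = 340*48 = 16320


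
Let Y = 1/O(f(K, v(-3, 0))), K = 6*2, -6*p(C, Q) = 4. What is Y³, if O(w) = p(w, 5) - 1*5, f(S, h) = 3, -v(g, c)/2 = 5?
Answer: -27/4913 ≈ -0.0054956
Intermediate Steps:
v(g, c) = -10 (v(g, c) = -2*5 = -10)
p(C, Q) = -⅔ (p(C, Q) = -⅙*4 = -⅔)
K = 12
O(w) = -17/3 (O(w) = -⅔ - 1*5 = -⅔ - 5 = -17/3)
Y = -3/17 (Y = 1/(-17/3) = -3/17 ≈ -0.17647)
Y³ = (-3/17)³ = -27/4913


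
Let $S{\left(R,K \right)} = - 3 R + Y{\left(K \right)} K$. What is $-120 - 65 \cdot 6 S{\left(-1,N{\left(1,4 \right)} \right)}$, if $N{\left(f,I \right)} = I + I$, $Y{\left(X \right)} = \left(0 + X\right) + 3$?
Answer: $-35610$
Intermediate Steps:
$Y{\left(X \right)} = 3 + X$ ($Y{\left(X \right)} = X + 3 = 3 + X$)
$N{\left(f,I \right)} = 2 I$
$S{\left(R,K \right)} = - 3 R + K \left(3 + K\right)$ ($S{\left(R,K \right)} = - 3 R + \left(3 + K\right) K = - 3 R + K \left(3 + K\right)$)
$-120 - 65 \cdot 6 S{\left(-1,N{\left(1,4 \right)} \right)} = -120 - 65 \cdot 6 \left(\left(-3\right) \left(-1\right) + 2 \cdot 4 \left(3 + 2 \cdot 4\right)\right) = -120 - 65 \cdot 6 \left(3 + 8 \left(3 + 8\right)\right) = -120 - 65 \cdot 6 \left(3 + 8 \cdot 11\right) = -120 - 65 \cdot 6 \left(3 + 88\right) = -120 - 65 \cdot 6 \cdot 91 = -120 - 35490 = -35610$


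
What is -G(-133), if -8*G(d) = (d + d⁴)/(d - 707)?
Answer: -3725007/80 ≈ -46563.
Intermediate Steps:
G(d) = -(d + d⁴)/(8*(-707 + d)) (G(d) = -(d + d⁴)/(8*(d - 707)) = -(d + d⁴)/(8*(-707 + d)))
-G(-133) = -(-1*(-133) - 1*(-133)⁴)/(-5656 + 8*(-133)) = -(133 - 1*312900721)/(-5656 - 1064) = -(133 - 312900721)/(-6720) = -(-1)*(-312900588)/6720 = -1*3725007/80 = -3725007/80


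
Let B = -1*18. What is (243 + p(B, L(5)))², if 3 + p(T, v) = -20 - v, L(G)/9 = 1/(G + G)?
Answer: 4800481/100 ≈ 48005.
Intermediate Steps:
L(G) = 9/(2*G) (L(G) = 9/(G + G) = 9/((2*G)) = 9*(1/(2*G)) = 9/(2*G))
B = -18
p(T, v) = -23 - v (p(T, v) = -3 + (-20 - v) = -23 - v)
(243 + p(B, L(5)))² = (243 + (-23 - 9/(2*5)))² = (243 + (-23 - 1*9/10))² = (243 + (-23 - 9/10))² = (243 - 239/10)² = (2191/10)² = 4800481/100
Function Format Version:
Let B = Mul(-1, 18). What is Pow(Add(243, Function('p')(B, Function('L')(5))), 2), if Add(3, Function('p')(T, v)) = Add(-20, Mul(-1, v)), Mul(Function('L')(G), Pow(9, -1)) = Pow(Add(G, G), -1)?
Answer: Rational(4800481, 100) ≈ 48005.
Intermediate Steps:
Function('L')(G) = Mul(Rational(9, 2), Pow(G, -1)) (Function('L')(G) = Mul(9, Pow(Add(G, G), -1)) = Mul(9, Pow(Mul(2, G), -1)) = Mul(9, Mul(Rational(1, 2), Pow(G, -1))) = Mul(Rational(9, 2), Pow(G, -1)))
B = -18
Function('p')(T, v) = Add(-23, Mul(-1, v)) (Function('p')(T, v) = Add(-3, Add(-20, Mul(-1, v))) = Add(-23, Mul(-1, v)))
Pow(Add(243, Function('p')(B, Function('L')(5))), 2) = Pow(Add(243, Add(-23, Mul(-1, Mul(Rational(9, 2), Pow(5, -1))))), 2) = Pow(Add(243, Add(-23, Mul(-1, Mul(Rational(9, 2), Rational(1, 5))))), 2) = Pow(Add(243, Add(-23, Mul(-1, Rational(9, 10)))), 2) = Pow(Add(243, Add(-23, Rational(-9, 10))), 2) = Pow(Add(243, Rational(-239, 10)), 2) = Pow(Rational(2191, 10), 2) = Rational(4800481, 100)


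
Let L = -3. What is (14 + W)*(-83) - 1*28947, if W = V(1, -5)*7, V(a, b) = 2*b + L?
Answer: -22556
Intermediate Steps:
V(a, b) = -3 + 2*b (V(a, b) = 2*b - 3 = -3 + 2*b)
W = -91 (W = (-3 + 2*(-5))*7 = (-3 - 10)*7 = -13*7 = -91)
(14 + W)*(-83) - 1*28947 = (14 - 91)*(-83) - 1*28947 = -77*(-83) - 28947 = 6391 - 28947 = -22556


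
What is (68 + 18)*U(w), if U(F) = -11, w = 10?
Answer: -946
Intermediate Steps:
(68 + 18)*U(w) = (68 + 18)*(-11) = 86*(-11) = -946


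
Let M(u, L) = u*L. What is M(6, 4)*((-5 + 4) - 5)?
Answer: -144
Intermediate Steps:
M(u, L) = L*u
M(6, 4)*((-5 + 4) - 5) = (4*6)*((-5 + 4) - 5) = 24*(-1 - 5) = 24*(-6) = -144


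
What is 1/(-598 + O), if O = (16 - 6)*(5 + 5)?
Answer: -1/498 ≈ -0.0020080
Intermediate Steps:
O = 100 (O = 10*10 = 100)
1/(-598 + O) = 1/(-598 + 100) = 1/(-498) = -1/498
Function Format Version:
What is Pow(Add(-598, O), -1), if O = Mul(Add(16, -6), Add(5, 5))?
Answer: Rational(-1, 498) ≈ -0.0020080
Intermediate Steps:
O = 100 (O = Mul(10, 10) = 100)
Pow(Add(-598, O), -1) = Pow(Add(-598, 100), -1) = Pow(-498, -1) = Rational(-1, 498)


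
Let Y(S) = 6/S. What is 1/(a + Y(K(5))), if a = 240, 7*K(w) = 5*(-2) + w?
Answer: 5/1158 ≈ 0.0043178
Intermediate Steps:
K(w) = -10/7 + w/7 (K(w) = (5*(-2) + w)/7 = (-10 + w)/7 = -10/7 + w/7)
1/(a + Y(K(5))) = 1/(240 + 6/(-10/7 + (1/7)*5)) = 1/(240 + 6/(-10/7 + 5/7)) = 1/(240 + 6/(-5/7)) = 1/(240 + 6*(-7/5)) = 1/(240 - 42/5) = 1/(1158/5) = 5/1158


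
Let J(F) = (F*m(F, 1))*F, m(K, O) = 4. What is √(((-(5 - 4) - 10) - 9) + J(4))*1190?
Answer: 2380*√11 ≈ 7893.6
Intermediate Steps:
J(F) = 4*F² (J(F) = (F*4)*F = (4*F)*F = 4*F²)
√(((-(5 - 4) - 10) - 9) + J(4))*1190 = √(((-(5 - 4) - 10) - 9) + 4*4²)*1190 = √(((-1*1 - 10) - 9) + 4*16)*1190 = √(((-1 - 10) - 9) + 64)*1190 = √((-11 - 9) + 64)*1190 = √(-20 + 64)*1190 = √44*1190 = (2*√11)*1190 = 2380*√11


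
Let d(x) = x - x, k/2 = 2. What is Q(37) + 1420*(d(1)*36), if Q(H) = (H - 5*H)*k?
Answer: -592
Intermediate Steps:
k = 4 (k = 2*2 = 4)
d(x) = 0
Q(H) = -16*H (Q(H) = (H - 5*H)*4 = -4*H*4 = -16*H)
Q(37) + 1420*(d(1)*36) = -16*37 + 1420*(0*36) = -592 + 1420*0 = -592 + 0 = -592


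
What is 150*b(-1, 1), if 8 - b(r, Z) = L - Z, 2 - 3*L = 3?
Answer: 1400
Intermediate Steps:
L = -⅓ (L = ⅔ - ⅓*3 = ⅔ - 1 = -⅓ ≈ -0.33333)
b(r, Z) = 25/3 + Z (b(r, Z) = 8 - (-⅓ - Z) = 8 + (⅓ + Z) = 25/3 + Z)
150*b(-1, 1) = 150*(25/3 + 1) = 150*(28/3) = 1400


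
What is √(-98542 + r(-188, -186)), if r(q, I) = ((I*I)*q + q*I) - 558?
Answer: 2*I*√1642045 ≈ 2562.8*I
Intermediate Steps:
r(q, I) = -558 + I*q + q*I² (r(q, I) = (I²*q + I*q) - 558 = (q*I² + I*q) - 558 = (I*q + q*I²) - 558 = -558 + I*q + q*I²)
√(-98542 + r(-188, -186)) = √(-98542 + (-558 - 186*(-188) - 188*(-186)²)) = √(-98542 + (-558 + 34968 - 188*34596)) = √(-98542 + (-558 + 34968 - 6504048)) = √(-98542 - 6469638) = √(-6568180) = 2*I*√1642045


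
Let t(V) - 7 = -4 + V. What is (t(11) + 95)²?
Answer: 11881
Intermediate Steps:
t(V) = 3 + V (t(V) = 7 + (-4 + V) = 3 + V)
(t(11) + 95)² = ((3 + 11) + 95)² = (14 + 95)² = 109² = 11881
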